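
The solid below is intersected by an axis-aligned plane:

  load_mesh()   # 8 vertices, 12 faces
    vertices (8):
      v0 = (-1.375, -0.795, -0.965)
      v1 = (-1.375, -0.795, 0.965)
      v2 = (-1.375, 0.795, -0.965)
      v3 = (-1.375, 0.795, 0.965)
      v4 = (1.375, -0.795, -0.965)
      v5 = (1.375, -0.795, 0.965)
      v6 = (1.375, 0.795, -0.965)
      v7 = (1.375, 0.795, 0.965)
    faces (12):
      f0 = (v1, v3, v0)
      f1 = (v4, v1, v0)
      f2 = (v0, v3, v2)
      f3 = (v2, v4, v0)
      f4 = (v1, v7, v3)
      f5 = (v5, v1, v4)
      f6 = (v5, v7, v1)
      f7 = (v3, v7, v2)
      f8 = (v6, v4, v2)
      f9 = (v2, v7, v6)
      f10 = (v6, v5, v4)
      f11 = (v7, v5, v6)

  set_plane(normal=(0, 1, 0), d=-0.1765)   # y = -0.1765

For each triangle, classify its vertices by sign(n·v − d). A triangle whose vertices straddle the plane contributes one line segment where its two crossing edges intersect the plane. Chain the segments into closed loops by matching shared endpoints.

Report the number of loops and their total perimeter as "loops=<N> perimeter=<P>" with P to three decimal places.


Straddling triangles (8 of 12):
  (v1,v3,v0) [-+-] → (-1.375, -0.1765, 0.965)–(-1.375, -0.1765, -0.214242)  len=1.1792
  (v0,v3,v2) [-++] → (-1.375, -0.1765, -0.214242)–(-1.375, -0.1765, -0.965)  len=0.7508
  (v2,v4,v0) [+--] → (0.305267, -0.1765, -0.965)–(-1.375, -0.1765, -0.965)  len=1.6803
  (v1,v7,v3) [-++] → (-0.305267, -0.1765, 0.965)–(-1.375, -0.1765, 0.965)  len=1.0697
  (v5,v7,v1) [-+-] → (1.375, -0.1765, 0.965)–(-0.305267, -0.1765, 0.965)  len=1.6803
  (v6,v4,v2) [+-+] → (1.375, -0.1765, -0.965)–(0.305267, -0.1765, -0.965)  len=1.0697
  (v6,v5,v4) [+--] → (1.375, -0.1765, 0.214242)–(1.375, -0.1765, -0.965)  len=1.1792
  (v7,v5,v6) [+-+] → (1.375, -0.1765, 0.965)–(1.375, -0.1765, 0.214242)  len=0.7508

Chained into 1 loop(s):
  loop 1: 8 segments, perimeter = 9.3600
Total perimeter = 9.360

loops=1 perimeter=9.360


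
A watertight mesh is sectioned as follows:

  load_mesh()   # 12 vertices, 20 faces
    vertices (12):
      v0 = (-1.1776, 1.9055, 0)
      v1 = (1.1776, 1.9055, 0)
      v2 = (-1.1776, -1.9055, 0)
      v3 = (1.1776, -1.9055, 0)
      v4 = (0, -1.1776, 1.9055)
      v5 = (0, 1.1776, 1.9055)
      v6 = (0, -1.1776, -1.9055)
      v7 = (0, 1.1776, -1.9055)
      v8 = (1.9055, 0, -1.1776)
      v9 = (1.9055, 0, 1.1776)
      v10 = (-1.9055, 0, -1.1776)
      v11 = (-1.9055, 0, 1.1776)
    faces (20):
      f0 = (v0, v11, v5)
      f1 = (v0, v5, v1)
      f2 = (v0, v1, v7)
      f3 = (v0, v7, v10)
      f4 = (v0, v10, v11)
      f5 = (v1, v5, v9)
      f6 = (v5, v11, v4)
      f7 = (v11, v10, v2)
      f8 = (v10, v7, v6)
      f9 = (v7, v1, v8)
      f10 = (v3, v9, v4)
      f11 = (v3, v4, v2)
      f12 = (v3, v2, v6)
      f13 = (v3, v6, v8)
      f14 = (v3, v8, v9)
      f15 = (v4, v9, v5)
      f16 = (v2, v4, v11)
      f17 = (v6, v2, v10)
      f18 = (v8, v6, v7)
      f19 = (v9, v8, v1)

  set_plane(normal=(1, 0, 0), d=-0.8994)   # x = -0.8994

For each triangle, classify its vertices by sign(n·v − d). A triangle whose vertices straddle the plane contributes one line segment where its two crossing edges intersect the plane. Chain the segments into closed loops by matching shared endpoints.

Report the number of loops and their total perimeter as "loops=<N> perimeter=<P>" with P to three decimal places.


Straddling triangles (10 of 20):
  (v0,v11,v5) [--+] → (-0.8994, 0.62177, 1.56193)–(-0.8994, 1.73354, 0.450161)  len=1.5723
  (v0,v5,v1) [-++] → (-0.8994, 1.73354, 0.450161)–(-0.8994, 1.9055, 0)  len=0.4819
  (v0,v1,v7) [-++] → (-0.8994, 1.9055, 0)–(-0.8994, 1.73354, -0.450161)  len=0.4819
  (v0,v7,v10) [-+-] → (-0.8994, 1.73354, -0.450161)–(-0.8994, 0.62177, -1.56193)  len=1.5723
  (v5,v11,v4) [+-+] → (-0.8994, 0.62177, 1.56193)–(-0.8994, -0.62177, 1.56193)  len=1.2435
  (v10,v7,v6) [-++] → (-0.8994, 0.62177, -1.56193)–(-0.8994, -0.62177, -1.56193)  len=1.2435
  (v3,v4,v2) [++-] → (-0.8994, -1.73354, 0.450161)–(-0.8994, -1.9055, 0)  len=0.4819
  (v3,v2,v6) [+-+] → (-0.8994, -1.9055, 0)–(-0.8994, -1.73354, -0.450161)  len=0.4819
  (v2,v4,v11) [-+-] → (-0.8994, -1.73354, 0.450161)–(-0.8994, -0.62177, 1.56193)  len=1.5723
  (v6,v2,v10) [+--] → (-0.8994, -1.73354, -0.450161)–(-0.8994, -0.62177, -1.56193)  len=1.5723

Chained into 1 loop(s):
  loop 1: 10 segments, perimeter = 10.7037
Total perimeter = 10.704

loops=1 perimeter=10.704


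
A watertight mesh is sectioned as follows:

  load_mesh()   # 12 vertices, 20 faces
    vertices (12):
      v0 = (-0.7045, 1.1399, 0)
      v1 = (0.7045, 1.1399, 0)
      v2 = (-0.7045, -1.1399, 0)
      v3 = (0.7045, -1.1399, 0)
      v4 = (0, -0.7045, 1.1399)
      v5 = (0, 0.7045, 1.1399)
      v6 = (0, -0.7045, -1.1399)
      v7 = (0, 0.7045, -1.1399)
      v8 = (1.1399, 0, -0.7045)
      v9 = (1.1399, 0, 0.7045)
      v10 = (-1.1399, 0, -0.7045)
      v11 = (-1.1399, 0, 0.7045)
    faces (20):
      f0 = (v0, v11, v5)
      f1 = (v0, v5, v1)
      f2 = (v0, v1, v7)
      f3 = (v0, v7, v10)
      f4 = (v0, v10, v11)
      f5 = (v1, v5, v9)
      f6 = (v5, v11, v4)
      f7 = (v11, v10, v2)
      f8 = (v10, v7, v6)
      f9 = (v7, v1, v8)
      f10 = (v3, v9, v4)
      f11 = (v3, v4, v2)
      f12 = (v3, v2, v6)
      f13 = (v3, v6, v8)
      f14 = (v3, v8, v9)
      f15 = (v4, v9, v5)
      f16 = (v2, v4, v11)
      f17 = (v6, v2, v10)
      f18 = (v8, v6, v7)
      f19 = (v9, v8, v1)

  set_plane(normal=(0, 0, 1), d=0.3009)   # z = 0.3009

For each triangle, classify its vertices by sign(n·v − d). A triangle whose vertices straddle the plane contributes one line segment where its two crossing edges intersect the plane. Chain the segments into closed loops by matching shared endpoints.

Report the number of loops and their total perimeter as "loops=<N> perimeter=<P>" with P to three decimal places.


Straddling triangles (10 of 20):
  (v0,v11,v5) [-++] → (-0.890464, 0.653036, 0.3009)–(-0.518533, 1.02497, 0.3009)  len=0.5260
  (v0,v5,v1) [-+-] → (-0.518533, 1.02497, 0.3009)–(0.518533, 1.02497, 0.3009)  len=1.0371
  (v0,v10,v11) [--+] → (-1.1399, 0, 0.3009)–(-0.890464, 0.653036, 0.3009)  len=0.6991
  (v1,v5,v9) [-++] → (0.518533, 1.02497, 0.3009)–(0.890464, 0.653036, 0.3009)  len=0.5260
  (v11,v10,v2) [+--] → (-1.1399, 0, 0.3009)–(-0.890464, -0.653036, 0.3009)  len=0.6991
  (v3,v9,v4) [-++] → (0.890464, -0.653036, 0.3009)–(0.518533, -1.02497, 0.3009)  len=0.5260
  (v3,v4,v2) [-+-] → (0.518533, -1.02497, 0.3009)–(-0.518533, -1.02497, 0.3009)  len=1.0371
  (v3,v8,v9) [--+] → (1.1399, 0, 0.3009)–(0.890464, -0.653036, 0.3009)  len=0.6991
  (v2,v4,v11) [-++] → (-0.518533, -1.02497, 0.3009)–(-0.890464, -0.653036, 0.3009)  len=0.5260
  (v9,v8,v1) [+--] → (1.1399, 0, 0.3009)–(0.890464, 0.653036, 0.3009)  len=0.6991

Chained into 1 loop(s):
  loop 1: 10 segments, perimeter = 6.9743
Total perimeter = 6.974

loops=1 perimeter=6.974


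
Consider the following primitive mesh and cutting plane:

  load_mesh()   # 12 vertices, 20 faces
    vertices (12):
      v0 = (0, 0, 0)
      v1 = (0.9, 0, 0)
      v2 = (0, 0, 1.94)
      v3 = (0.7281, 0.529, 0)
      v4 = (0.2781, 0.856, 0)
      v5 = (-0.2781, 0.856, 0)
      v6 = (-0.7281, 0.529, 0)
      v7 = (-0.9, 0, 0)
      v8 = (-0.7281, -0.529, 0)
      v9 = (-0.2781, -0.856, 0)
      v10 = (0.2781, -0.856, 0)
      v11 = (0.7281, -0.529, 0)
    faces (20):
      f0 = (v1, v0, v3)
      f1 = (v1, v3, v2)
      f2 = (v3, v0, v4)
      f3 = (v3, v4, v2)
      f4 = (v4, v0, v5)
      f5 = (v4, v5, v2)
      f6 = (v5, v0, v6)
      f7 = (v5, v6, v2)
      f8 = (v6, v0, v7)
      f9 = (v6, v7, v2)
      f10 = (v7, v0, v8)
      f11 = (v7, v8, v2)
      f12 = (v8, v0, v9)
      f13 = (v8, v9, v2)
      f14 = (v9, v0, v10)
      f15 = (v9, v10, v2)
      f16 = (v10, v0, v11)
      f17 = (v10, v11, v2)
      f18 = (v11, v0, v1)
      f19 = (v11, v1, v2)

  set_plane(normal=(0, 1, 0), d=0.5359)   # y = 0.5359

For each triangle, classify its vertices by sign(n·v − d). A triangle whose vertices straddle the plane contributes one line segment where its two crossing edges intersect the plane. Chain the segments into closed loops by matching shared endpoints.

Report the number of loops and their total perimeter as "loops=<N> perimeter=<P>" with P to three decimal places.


Straddling triangles (6 of 20):
  (v3,v0,v4) [--+] → (0.174105, 0.5359, 0)–(0.718605, 0.5359, 0)  len=0.5445
  (v3,v4,v2) [-+-] → (0.718605, 0.5359, 0)–(0.174105, 0.5359, 0.72546)  len=0.9071
  (v4,v0,v5) [+-+] → (0.174105, 0.5359, 0)–(-0.174105, 0.5359, 0)  len=0.3482
  (v4,v5,v2) [++-] → (-0.174105, 0.5359, 0.72546)–(0.174105, 0.5359, 0.72546)  len=0.3482
  (v5,v0,v6) [+--] → (-0.174105, 0.5359, 0)–(-0.718605, 0.5359, 0)  len=0.5445
  (v5,v6,v2) [+--] → (-0.718605, 0.5359, 0)–(-0.174105, 0.5359, 0.72546)  len=0.9071

Chained into 1 loop(s):
  loop 1: 6 segments, perimeter = 3.5996
Total perimeter = 3.600

loops=1 perimeter=3.600


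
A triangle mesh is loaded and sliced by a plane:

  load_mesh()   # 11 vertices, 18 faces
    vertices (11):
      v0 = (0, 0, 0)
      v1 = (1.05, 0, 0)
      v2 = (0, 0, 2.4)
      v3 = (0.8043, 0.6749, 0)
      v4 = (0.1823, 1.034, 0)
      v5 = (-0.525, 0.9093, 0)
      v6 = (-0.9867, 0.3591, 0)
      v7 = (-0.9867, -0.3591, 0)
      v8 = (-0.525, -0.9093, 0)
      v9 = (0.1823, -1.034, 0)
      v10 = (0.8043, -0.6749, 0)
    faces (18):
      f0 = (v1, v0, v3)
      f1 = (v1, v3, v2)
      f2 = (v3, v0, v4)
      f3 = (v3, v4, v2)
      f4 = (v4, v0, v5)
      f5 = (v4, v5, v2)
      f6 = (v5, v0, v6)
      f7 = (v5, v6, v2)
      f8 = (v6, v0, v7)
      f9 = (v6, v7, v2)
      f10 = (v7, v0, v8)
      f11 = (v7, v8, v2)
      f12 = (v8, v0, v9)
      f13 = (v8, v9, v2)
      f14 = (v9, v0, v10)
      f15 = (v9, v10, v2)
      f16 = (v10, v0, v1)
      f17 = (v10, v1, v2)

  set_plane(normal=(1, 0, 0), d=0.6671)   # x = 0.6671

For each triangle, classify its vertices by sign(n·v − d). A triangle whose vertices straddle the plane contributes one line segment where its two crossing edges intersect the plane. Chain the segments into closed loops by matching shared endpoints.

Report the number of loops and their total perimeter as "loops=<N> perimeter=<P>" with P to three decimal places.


loops=1 perimeter=3.871

Straddling triangles (8 of 18):
  (v1,v0,v3) [+-+] → (0.6671, 0, 0)–(0.6671, 0.559773, 0)  len=0.5598
  (v1,v3,v2) [++-] → (0.6671, 0.559773, 0.409399)–(0.6671, 0, 0.8752)  len=0.7282
  (v3,v0,v4) [+--] → (0.6671, 0.559773, 0)–(0.6671, 0.75411, 0)  len=0.1943
  (v3,v4,v2) [+--] → (0.6671, 0.75411, 0)–(0.6671, 0.559773, 0.409399)  len=0.4532
  (v9,v0,v10) [--+] → (0.6671, -0.559773, 0)–(0.6671, -0.75411, 0)  len=0.1943
  (v9,v10,v2) [-+-] → (0.6671, -0.75411, 0)–(0.6671, -0.559773, 0.409399)  len=0.4532
  (v10,v0,v1) [+-+] → (0.6671, -0.559773, 0)–(0.6671, 0, 0)  len=0.5598
  (v10,v1,v2) [++-] → (0.6671, 0, 0.8752)–(0.6671, -0.559773, 0.409399)  len=0.7282

Chained into 1 loop(s):
  loop 1: 8 segments, perimeter = 3.8710
Total perimeter = 3.871


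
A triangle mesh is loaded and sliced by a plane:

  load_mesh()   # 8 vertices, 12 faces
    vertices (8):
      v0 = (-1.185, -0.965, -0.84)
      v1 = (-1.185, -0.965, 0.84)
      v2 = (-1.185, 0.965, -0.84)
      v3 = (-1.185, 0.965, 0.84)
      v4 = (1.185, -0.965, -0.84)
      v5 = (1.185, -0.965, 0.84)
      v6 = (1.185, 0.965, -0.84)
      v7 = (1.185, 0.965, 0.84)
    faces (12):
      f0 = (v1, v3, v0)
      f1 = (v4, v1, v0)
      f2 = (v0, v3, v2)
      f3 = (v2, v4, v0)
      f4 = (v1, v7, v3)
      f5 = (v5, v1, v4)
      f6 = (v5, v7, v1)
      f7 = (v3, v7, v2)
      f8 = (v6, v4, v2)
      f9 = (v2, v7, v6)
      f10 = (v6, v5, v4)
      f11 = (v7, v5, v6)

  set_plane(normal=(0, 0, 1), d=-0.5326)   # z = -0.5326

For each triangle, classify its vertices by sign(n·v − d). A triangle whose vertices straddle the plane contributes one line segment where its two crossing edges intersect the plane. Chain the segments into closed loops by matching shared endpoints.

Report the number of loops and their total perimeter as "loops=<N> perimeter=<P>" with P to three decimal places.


Straddling triangles (8 of 12):
  (v1,v3,v0) [++-] → (-1.185, -0.611856, -0.5326)–(-1.185, -0.965, -0.5326)  len=0.3531
  (v4,v1,v0) [-+-] → (0.751346, -0.965, -0.5326)–(-1.185, -0.965, -0.5326)  len=1.9363
  (v0,v3,v2) [-+-] → (-1.185, -0.611856, -0.5326)–(-1.185, 0.965, -0.5326)  len=1.5769
  (v5,v1,v4) [++-] → (0.751346, -0.965, -0.5326)–(1.185, -0.965, -0.5326)  len=0.4337
  (v3,v7,v2) [++-] → (-0.751346, 0.965, -0.5326)–(-1.185, 0.965, -0.5326)  len=0.4337
  (v2,v7,v6) [-+-] → (-0.751346, 0.965, -0.5326)–(1.185, 0.965, -0.5326)  len=1.9363
  (v6,v5,v4) [-+-] → (1.185, 0.611856, -0.5326)–(1.185, -0.965, -0.5326)  len=1.5769
  (v7,v5,v6) [++-] → (1.185, 0.611856, -0.5326)–(1.185, 0.965, -0.5326)  len=0.3531

Chained into 1 loop(s):
  loop 1: 8 segments, perimeter = 8.6000
Total perimeter = 8.600

loops=1 perimeter=8.600


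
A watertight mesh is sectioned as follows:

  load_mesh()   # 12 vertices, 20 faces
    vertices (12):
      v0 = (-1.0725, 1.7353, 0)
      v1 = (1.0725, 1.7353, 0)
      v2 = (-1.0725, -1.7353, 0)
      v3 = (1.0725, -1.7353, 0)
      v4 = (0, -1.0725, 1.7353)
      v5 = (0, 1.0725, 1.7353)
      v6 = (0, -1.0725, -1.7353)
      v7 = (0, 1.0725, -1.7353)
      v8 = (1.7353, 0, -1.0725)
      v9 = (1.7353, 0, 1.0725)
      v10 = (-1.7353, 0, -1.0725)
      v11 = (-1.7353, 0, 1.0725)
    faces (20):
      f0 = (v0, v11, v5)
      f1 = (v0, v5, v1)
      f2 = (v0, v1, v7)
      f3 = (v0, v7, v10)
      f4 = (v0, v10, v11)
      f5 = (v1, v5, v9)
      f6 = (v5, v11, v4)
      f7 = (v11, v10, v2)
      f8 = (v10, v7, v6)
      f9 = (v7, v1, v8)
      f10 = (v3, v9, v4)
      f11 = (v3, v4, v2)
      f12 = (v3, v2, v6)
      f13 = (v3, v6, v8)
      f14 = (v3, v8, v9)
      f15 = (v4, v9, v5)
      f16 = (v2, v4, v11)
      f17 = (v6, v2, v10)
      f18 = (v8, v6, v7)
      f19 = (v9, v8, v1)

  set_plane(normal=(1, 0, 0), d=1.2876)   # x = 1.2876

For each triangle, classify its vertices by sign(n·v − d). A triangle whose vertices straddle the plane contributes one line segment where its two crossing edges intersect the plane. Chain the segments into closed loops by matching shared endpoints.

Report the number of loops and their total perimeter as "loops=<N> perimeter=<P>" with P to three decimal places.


loops=1 perimeter=7.564

Straddling triangles (8 of 20):
  (v1,v5,v9) [--+] → (1.2876, 0.2767, 1.2435)–(1.2876, 1.17214, 0.348061)  len=1.2663
  (v7,v1,v8) [--+] → (1.2876, 1.17214, -0.348061)–(1.2876, 0.2767, -1.2435)  len=1.2663
  (v3,v9,v4) [-+-] → (1.2876, -1.17214, 0.348061)–(1.2876, -0.2767, 1.2435)  len=1.2663
  (v3,v6,v8) [--+] → (1.2876, -0.2767, -1.2435)–(1.2876, -1.17214, -0.348061)  len=1.2663
  (v3,v8,v9) [-++] → (1.2876, -1.17214, -0.348061)–(1.2876, -1.17214, 0.348061)  len=0.6961
  (v4,v9,v5) [-+-] → (1.2876, -0.2767, 1.2435)–(1.2876, 0.2767, 1.2435)  len=0.5534
  (v8,v6,v7) [+--] → (1.2876, -0.2767, -1.2435)–(1.2876, 0.2767, -1.2435)  len=0.5534
  (v9,v8,v1) [++-] → (1.2876, 1.17214, -0.348061)–(1.2876, 1.17214, 0.348061)  len=0.6961

Chained into 1 loop(s):
  loop 1: 8 segments, perimeter = 7.5644
Total perimeter = 7.564


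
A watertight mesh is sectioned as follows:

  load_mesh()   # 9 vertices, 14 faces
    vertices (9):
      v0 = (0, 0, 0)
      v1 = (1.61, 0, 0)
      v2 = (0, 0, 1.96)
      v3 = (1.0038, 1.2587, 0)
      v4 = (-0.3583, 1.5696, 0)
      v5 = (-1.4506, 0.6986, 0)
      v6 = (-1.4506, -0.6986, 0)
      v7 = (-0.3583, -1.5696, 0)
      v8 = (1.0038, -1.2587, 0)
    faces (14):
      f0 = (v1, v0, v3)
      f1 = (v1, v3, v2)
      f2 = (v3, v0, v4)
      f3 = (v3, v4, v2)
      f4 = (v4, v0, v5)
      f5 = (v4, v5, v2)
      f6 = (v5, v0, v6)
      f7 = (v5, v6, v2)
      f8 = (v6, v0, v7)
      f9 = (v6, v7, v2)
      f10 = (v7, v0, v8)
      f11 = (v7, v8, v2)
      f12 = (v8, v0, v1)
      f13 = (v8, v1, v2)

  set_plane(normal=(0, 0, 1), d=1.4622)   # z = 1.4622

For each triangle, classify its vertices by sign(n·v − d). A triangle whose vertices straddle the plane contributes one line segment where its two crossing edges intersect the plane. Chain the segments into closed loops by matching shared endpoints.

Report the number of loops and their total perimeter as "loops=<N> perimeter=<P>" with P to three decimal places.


Straddling triangles (7 of 14):
  (v1,v3,v2) [--+] → (0.254945, 0.319684, 1.4622)–(0.408907, 0, 1.4622)  len=0.3548
  (v3,v4,v2) [--+] → (-0.0910009, 0.398646, 1.4622)–(0.254945, 0.319684, 1.4622)  len=0.3548
  (v4,v5,v2) [--+] → (-0.368423, 0.17743, 1.4622)–(-0.0910009, 0.398646, 1.4622)  len=0.3548
  (v5,v6,v2) [--+] → (-0.368423, -0.17743, 1.4622)–(-0.368423, 0.17743, 1.4622)  len=0.3549
  (v6,v7,v2) [--+] → (-0.0910009, -0.398646, 1.4622)–(-0.368423, -0.17743, 1.4622)  len=0.3548
  (v7,v8,v2) [--+] → (0.254945, -0.319684, 1.4622)–(-0.0910009, -0.398646, 1.4622)  len=0.3548
  (v8,v1,v2) [--+] → (0.408907, 0, 1.4622)–(0.254945, -0.319684, 1.4622)  len=0.3548

Chained into 1 loop(s):
  loop 1: 7 segments, perimeter = 2.4838
Total perimeter = 2.484

loops=1 perimeter=2.484


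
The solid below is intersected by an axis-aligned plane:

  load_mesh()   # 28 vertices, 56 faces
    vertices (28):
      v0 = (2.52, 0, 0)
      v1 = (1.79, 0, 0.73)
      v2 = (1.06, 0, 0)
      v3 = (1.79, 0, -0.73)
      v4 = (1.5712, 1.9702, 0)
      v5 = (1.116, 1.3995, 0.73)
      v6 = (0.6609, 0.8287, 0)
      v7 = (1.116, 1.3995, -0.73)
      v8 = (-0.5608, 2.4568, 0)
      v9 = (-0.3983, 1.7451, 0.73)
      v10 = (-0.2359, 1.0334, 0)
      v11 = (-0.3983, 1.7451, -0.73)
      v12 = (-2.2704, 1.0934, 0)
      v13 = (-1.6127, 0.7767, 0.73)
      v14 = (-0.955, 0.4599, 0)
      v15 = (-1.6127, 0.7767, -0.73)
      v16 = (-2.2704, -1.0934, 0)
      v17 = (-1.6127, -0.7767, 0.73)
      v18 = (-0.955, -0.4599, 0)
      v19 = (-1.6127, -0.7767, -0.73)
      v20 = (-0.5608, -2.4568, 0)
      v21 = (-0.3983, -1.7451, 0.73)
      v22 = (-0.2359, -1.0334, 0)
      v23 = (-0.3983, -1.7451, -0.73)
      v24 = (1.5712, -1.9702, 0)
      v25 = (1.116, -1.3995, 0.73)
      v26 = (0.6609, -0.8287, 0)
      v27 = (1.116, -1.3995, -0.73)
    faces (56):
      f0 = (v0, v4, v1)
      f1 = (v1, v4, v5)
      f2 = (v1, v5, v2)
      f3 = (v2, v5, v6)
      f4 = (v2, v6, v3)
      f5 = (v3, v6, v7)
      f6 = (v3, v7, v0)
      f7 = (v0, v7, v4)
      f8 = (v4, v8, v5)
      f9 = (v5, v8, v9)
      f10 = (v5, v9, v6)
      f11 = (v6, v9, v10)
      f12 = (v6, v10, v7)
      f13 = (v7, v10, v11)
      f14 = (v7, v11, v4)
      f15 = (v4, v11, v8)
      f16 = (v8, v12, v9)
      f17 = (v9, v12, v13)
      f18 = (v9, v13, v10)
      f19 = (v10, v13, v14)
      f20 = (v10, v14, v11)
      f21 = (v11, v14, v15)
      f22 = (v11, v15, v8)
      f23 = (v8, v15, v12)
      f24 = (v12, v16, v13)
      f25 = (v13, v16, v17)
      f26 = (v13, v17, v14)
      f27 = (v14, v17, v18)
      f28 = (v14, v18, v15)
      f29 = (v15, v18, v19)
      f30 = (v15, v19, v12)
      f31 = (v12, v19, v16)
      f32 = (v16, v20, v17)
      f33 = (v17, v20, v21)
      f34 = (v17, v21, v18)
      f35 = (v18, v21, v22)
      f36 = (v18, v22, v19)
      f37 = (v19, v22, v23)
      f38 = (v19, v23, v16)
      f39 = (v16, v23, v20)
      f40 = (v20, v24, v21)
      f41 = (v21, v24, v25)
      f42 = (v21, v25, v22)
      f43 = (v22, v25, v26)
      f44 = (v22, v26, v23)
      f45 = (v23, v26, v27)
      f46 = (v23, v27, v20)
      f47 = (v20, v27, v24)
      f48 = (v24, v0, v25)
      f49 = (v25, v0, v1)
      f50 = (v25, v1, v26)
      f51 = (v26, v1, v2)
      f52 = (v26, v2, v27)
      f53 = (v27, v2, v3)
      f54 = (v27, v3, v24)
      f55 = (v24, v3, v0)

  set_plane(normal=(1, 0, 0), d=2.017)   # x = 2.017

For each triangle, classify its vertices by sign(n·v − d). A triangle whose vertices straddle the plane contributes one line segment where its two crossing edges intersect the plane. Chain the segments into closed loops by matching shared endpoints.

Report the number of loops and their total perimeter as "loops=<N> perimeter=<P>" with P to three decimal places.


loops=1 perimeter=4.637

Straddling triangles (6 of 56):
  (v0,v4,v1) [+--] → (2.017, 1.04449, 0)–(2.017, 0, 0.503)  len=1.1593
  (v3,v7,v0) [--+] → (2.017, 0.501388, -0.261531)–(2.017, 0, -0.503)  len=0.5565
  (v0,v7,v4) [+--] → (2.017, 0.501388, -0.261531)–(2.017, 1.04449, 0)  len=0.6028
  (v24,v0,v25) [-+-] → (2.017, -1.04449, 0)–(2.017, -0.501388, 0.261531)  len=0.6028
  (v25,v0,v1) [-+-] → (2.017, -0.501388, 0.261531)–(2.017, 0, 0.503)  len=0.5565
  (v24,v3,v0) [--+] → (2.017, 0, -0.503)–(2.017, -1.04449, 0)  len=1.1593

Chained into 1 loop(s):
  loop 1: 6 segments, perimeter = 4.6372
Total perimeter = 4.637


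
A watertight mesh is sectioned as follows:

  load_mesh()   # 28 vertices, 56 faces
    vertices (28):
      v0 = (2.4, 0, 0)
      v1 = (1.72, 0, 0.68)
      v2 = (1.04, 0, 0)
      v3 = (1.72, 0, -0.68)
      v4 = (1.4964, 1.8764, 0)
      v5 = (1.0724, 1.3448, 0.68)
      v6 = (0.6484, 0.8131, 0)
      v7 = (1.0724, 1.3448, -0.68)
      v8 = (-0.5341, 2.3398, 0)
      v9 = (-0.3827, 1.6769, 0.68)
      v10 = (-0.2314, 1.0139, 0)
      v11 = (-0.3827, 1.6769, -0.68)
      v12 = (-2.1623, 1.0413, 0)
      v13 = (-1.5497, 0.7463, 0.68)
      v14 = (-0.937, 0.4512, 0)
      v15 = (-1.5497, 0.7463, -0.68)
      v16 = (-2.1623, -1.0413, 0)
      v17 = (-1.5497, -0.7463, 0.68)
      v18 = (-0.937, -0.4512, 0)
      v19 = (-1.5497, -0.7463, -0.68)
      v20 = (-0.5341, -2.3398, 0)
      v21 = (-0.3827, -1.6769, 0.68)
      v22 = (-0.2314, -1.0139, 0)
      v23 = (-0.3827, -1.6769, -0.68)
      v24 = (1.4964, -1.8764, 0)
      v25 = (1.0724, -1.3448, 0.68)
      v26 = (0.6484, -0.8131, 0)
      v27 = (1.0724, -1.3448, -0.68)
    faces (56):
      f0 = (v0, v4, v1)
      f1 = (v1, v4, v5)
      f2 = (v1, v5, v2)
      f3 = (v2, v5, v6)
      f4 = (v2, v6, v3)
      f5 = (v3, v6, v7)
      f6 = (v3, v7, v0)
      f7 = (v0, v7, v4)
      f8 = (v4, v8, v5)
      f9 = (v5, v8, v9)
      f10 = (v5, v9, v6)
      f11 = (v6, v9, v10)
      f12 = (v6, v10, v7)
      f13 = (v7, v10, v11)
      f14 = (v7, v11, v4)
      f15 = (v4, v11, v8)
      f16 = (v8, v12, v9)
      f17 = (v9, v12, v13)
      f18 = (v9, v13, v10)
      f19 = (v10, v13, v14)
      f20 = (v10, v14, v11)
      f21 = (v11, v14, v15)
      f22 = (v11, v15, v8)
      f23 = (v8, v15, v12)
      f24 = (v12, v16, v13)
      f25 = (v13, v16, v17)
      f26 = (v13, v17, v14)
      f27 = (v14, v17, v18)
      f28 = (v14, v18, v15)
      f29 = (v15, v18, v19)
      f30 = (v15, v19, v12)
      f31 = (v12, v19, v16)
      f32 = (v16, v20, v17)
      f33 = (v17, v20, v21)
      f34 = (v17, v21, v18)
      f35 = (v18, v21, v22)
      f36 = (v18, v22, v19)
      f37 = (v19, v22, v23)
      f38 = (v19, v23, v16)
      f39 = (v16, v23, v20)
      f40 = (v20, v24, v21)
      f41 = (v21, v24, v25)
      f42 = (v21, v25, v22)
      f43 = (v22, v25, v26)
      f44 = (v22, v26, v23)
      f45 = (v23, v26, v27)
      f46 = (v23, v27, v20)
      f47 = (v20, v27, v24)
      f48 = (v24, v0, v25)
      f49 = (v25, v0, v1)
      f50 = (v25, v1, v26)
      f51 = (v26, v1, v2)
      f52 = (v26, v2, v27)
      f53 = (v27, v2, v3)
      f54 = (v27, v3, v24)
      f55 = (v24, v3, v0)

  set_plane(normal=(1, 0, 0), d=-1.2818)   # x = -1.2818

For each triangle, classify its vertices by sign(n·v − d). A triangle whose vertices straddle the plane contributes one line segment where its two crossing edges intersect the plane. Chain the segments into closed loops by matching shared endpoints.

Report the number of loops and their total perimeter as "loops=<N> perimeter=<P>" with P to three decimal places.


Straddling triangles (18 of 56):
  (v8,v12,v9) [+-+] → (-1.2818, 1.7435, 0)–(-1.2818, 1.35578, 0.336446)  len=0.5133
  (v9,v12,v13) [+--] → (-1.2818, 1.35578, 0.336446)–(-1.2818, 0.959931, 0.68)  len=0.5241
  (v9,v13,v10) [+-+] → (-1.2818, 0.959931, 0.68)–(-1.2818, 0.800681, 0.541813)  len=0.2108
  (v10,v13,v14) [+-+] → (-1.2818, 0.800681, 0.541813)–(-1.2818, 0.617269, 0.382673)  len=0.2428
  (v11,v14,v15) [++-] → (-1.2818, 0.617269, -0.382673)–(-1.2818, 0.959931, -0.68)  len=0.4537
  (v11,v15,v8) [+-+] → (-1.2818, 0.959931, -0.68)–(-1.2818, 1.16664, -0.500626)  len=0.2737
  (v8,v15,v12) [+--] → (-1.2818, 1.16664, -0.500626)–(-1.2818, 1.7435, 0)  len=0.7638
  (v13,v17,v14) [--+] → (-1.2818, -0.222699, 0.382673)–(-1.2818, 0.617269, 0.382673)  len=0.8400
  (v14,v17,v18) [+-+] → (-1.2818, -0.222699, 0.382673)–(-1.2818, -0.617269, 0.382673)  len=0.3946
  (v14,v18,v15) [++-] → (-1.2818, 0.222699, -0.382673)–(-1.2818, 0.617269, -0.382673)  len=0.3946
  (v15,v18,v19) [-+-] → (-1.2818, 0.222699, -0.382673)–(-1.2818, -0.617269, -0.382673)  len=0.8400
  (v16,v20,v17) [-+-] → (-1.2818, -1.7435, 0)–(-1.2818, -1.16664, 0.500626)  len=0.7638
  (v17,v20,v21) [-++] → (-1.2818, -1.16664, 0.500626)–(-1.2818, -0.959931, 0.68)  len=0.2737
  (v17,v21,v18) [-++] → (-1.2818, -0.959931, 0.68)–(-1.2818, -0.617269, 0.382673)  len=0.4537
  (v18,v22,v19) [++-] → (-1.2818, -0.800681, -0.541813)–(-1.2818, -0.617269, -0.382673)  len=0.2428
  (v19,v22,v23) [-++] → (-1.2818, -0.800681, -0.541813)–(-1.2818, -0.959931, -0.68)  len=0.2108
  (v19,v23,v16) [-+-] → (-1.2818, -0.959931, -0.68)–(-1.2818, -1.35578, -0.336446)  len=0.5241
  (v16,v23,v20) [-++] → (-1.2818, -1.35578, -0.336446)–(-1.2818, -1.7435, 0)  len=0.5133

Chained into 1 loop(s):
  loop 1: 18 segments, perimeter = 8.4337
Total perimeter = 8.434

loops=1 perimeter=8.434


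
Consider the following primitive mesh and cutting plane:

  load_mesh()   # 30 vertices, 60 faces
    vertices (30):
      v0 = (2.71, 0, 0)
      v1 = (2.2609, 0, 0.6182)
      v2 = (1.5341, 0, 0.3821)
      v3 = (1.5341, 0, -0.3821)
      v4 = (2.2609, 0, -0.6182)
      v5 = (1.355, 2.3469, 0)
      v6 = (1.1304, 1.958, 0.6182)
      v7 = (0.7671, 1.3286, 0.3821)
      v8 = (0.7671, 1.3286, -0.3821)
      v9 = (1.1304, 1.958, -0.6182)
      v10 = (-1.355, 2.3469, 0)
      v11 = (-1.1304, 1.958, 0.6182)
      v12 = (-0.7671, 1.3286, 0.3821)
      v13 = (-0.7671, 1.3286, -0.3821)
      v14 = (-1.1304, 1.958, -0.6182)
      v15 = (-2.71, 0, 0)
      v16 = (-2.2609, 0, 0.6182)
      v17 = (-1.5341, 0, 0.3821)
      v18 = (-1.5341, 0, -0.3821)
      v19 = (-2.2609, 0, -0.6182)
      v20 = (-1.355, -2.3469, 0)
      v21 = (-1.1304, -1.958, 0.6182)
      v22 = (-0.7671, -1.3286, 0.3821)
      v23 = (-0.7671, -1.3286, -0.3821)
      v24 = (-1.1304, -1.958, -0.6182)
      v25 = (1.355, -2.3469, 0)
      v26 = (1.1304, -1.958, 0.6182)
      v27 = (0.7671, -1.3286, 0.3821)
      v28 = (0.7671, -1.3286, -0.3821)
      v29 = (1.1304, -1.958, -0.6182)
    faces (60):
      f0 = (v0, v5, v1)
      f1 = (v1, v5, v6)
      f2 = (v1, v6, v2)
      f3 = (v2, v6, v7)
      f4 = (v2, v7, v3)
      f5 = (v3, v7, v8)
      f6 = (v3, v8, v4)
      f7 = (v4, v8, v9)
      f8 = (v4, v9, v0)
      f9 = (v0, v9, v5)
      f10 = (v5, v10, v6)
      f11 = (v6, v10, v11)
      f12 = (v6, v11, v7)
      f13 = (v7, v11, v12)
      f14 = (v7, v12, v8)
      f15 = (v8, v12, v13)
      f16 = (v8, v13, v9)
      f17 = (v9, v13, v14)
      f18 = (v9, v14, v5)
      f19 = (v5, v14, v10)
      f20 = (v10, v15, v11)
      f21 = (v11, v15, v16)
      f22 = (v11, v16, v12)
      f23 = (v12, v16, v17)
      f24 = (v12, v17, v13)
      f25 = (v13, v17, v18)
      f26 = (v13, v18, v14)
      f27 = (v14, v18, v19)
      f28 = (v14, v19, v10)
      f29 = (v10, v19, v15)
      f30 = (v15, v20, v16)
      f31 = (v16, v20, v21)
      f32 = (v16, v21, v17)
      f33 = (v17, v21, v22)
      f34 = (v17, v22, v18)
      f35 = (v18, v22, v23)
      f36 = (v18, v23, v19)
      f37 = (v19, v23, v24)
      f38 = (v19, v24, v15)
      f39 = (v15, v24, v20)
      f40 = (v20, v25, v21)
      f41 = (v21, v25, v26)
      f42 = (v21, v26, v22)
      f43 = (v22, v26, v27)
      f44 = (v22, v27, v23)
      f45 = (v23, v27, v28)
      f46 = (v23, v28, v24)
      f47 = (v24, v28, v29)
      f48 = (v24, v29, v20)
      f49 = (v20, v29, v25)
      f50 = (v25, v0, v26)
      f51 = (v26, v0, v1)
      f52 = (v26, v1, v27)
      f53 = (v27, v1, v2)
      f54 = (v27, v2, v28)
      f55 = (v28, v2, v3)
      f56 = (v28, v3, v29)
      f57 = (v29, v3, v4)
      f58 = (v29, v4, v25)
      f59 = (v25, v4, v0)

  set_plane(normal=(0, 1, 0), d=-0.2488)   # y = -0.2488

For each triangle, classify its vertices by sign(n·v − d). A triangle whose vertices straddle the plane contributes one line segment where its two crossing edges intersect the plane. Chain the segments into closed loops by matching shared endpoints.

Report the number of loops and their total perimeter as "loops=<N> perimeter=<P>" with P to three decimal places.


loops=2 perimeter=7.642

Straddling triangles (20 of 60):
  (v15,v20,v16) [+-+] → (-2.56635, -0.2488, 0)–(-2.16486, -0.2488, 0.552663)  len=0.6831
  (v16,v20,v21) [+--] → (-2.16486, -0.2488, 0.552663)–(-2.11725, -0.2488, 0.6182)  len=0.0810
  (v16,v21,v17) [+-+] → (-2.11725, -0.2488, 0.6182)–(-1.4828, -0.2488, 0.412101)  len=0.6671
  (v17,v21,v22) [+--] → (-1.4828, -0.2488, 0.412101)–(-1.39047, -0.2488, 0.3821)  len=0.0971
  (v17,v22,v18) [+-+] → (-1.39047, -0.2488, 0.3821)–(-1.39047, -0.2488, -0.238992)  len=0.6211
  (v18,v22,v23) [+--] → (-1.39047, -0.2488, -0.238992)–(-1.39047, -0.2488, -0.3821)  len=0.1431
  (v18,v23,v19) [+-+] → (-1.39047, -0.2488, -0.3821)–(-1.98116, -0.2488, -0.573987)  len=0.6211
  (v19,v23,v24) [+--] → (-1.98116, -0.2488, -0.573987)–(-2.11725, -0.2488, -0.6182)  len=0.1431
  (v19,v24,v15) [+-+] → (-2.11725, -0.2488, -0.6182)–(-2.50928, -0.2488, -0.0785537)  len=0.6670
  (v15,v24,v20) [+--] → (-2.50928, -0.2488, -0.0785537)–(-2.56635, -0.2488, 0)  len=0.0971
  (v25,v0,v26) [-+-] → (2.56635, -0.2488, 0)–(2.50928, -0.2488, 0.0785537)  len=0.0971
  (v26,v0,v1) [-++] → (2.50928, -0.2488, 0.0785537)–(2.11725, -0.2488, 0.6182)  len=0.6670
  (v26,v1,v27) [-+-] → (2.11725, -0.2488, 0.6182)–(1.98116, -0.2488, 0.573987)  len=0.1431
  (v27,v1,v2) [-++] → (1.98116, -0.2488, 0.573987)–(1.39047, -0.2488, 0.3821)  len=0.6211
  (v27,v2,v28) [-+-] → (1.39047, -0.2488, 0.3821)–(1.39047, -0.2488, 0.238992)  len=0.1431
  (v28,v2,v3) [-++] → (1.39047, -0.2488, 0.238992)–(1.39047, -0.2488, -0.3821)  len=0.6211
  (v28,v3,v29) [-+-] → (1.39047, -0.2488, -0.3821)–(1.4828, -0.2488, -0.412101)  len=0.0971
  (v29,v3,v4) [-++] → (1.4828, -0.2488, -0.412101)–(2.11725, -0.2488, -0.6182)  len=0.6671
  (v29,v4,v25) [-+-] → (2.11725, -0.2488, -0.6182)–(2.16486, -0.2488, -0.552663)  len=0.0810
  (v25,v4,v0) [-++] → (2.16486, -0.2488, -0.552663)–(2.56635, -0.2488, 0)  len=0.6831

Chained into 2 loop(s):
  loop 1: 10 segments, perimeter = 3.8208
  loop 2: 10 segments, perimeter = 3.8208
Total perimeter = 7.642


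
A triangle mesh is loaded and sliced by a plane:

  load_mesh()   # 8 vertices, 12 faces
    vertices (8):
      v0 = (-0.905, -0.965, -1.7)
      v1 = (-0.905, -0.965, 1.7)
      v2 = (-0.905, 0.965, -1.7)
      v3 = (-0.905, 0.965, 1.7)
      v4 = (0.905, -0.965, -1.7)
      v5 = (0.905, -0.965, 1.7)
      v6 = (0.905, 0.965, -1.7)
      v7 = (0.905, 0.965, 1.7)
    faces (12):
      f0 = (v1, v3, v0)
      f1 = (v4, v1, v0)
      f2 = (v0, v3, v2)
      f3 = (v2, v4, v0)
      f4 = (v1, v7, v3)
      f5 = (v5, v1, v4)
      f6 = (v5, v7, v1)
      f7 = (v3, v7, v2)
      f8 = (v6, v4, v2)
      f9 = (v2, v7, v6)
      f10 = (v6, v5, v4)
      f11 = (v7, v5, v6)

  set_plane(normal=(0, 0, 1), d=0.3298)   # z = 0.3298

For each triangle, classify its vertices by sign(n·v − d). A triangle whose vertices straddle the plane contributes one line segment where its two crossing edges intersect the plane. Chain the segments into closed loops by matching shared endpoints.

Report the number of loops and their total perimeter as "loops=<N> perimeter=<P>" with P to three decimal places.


Straddling triangles (8 of 12):
  (v1,v3,v0) [++-] → (-0.905, 0.18721, 0.3298)–(-0.905, -0.965, 0.3298)  len=1.1522
  (v4,v1,v0) [-+-] → (-0.17557, -0.965, 0.3298)–(-0.905, -0.965, 0.3298)  len=0.7294
  (v0,v3,v2) [-+-] → (-0.905, 0.18721, 0.3298)–(-0.905, 0.965, 0.3298)  len=0.7778
  (v5,v1,v4) [++-] → (-0.17557, -0.965, 0.3298)–(0.905, -0.965, 0.3298)  len=1.0806
  (v3,v7,v2) [++-] → (0.17557, 0.965, 0.3298)–(-0.905, 0.965, 0.3298)  len=1.0806
  (v2,v7,v6) [-+-] → (0.17557, 0.965, 0.3298)–(0.905, 0.965, 0.3298)  len=0.7294
  (v6,v5,v4) [-+-] → (0.905, -0.18721, 0.3298)–(0.905, -0.965, 0.3298)  len=0.7778
  (v7,v5,v6) [++-] → (0.905, -0.18721, 0.3298)–(0.905, 0.965, 0.3298)  len=1.1522

Chained into 1 loop(s):
  loop 1: 8 segments, perimeter = 7.4800
Total perimeter = 7.480

loops=1 perimeter=7.480


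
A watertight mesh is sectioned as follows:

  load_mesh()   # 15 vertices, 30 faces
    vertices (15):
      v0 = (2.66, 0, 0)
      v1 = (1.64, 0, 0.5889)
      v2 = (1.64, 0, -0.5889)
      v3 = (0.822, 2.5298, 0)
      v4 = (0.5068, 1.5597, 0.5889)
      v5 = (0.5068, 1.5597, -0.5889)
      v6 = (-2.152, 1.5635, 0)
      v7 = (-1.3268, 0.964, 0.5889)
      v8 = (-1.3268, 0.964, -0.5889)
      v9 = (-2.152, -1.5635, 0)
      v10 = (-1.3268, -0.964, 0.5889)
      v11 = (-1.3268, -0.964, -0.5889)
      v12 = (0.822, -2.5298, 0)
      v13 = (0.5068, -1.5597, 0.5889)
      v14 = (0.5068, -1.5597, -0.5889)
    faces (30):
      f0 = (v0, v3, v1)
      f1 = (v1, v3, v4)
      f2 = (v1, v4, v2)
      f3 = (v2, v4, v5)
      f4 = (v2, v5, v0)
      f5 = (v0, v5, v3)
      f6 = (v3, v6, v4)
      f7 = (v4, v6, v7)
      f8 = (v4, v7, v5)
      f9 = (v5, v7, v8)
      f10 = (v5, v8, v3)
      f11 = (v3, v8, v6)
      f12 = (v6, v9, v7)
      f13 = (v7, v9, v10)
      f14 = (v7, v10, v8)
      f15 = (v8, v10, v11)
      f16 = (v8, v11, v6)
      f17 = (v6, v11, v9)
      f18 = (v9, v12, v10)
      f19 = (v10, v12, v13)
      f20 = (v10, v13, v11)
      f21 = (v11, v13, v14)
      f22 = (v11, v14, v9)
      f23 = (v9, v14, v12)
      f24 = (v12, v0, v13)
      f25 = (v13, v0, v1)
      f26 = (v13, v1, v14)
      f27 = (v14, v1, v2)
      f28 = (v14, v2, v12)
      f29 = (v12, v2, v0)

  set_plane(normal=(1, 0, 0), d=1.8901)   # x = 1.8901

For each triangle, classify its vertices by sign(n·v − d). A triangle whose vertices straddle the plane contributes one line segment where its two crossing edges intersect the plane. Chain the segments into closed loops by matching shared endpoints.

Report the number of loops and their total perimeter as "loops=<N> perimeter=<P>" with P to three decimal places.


loops=1 perimeter=4.597

Straddling triangles (6 of 30):
  (v0,v3,v1) [+--] → (1.8901, 1.05968, 0)–(1.8901, 0, 0.444504)  len=1.1491
  (v2,v5,v0) [--+] → (1.8901, 0.557688, -0.210568)–(1.8901, 0, -0.444504)  len=0.6048
  (v0,v5,v3) [+--] → (1.8901, 0.557688, -0.210568)–(1.8901, 1.05968, 0)  len=0.5444
  (v12,v0,v13) [-+-] → (1.8901, -1.05968, 0)–(1.8901, -0.557688, 0.210568)  len=0.5444
  (v13,v0,v1) [-+-] → (1.8901, -0.557688, 0.210568)–(1.8901, 0, 0.444504)  len=0.6048
  (v12,v2,v0) [--+] → (1.8901, 0, -0.444504)–(1.8901, -1.05968, 0)  len=1.1491

Chained into 1 loop(s):
  loop 1: 6 segments, perimeter = 4.5965
Total perimeter = 4.597


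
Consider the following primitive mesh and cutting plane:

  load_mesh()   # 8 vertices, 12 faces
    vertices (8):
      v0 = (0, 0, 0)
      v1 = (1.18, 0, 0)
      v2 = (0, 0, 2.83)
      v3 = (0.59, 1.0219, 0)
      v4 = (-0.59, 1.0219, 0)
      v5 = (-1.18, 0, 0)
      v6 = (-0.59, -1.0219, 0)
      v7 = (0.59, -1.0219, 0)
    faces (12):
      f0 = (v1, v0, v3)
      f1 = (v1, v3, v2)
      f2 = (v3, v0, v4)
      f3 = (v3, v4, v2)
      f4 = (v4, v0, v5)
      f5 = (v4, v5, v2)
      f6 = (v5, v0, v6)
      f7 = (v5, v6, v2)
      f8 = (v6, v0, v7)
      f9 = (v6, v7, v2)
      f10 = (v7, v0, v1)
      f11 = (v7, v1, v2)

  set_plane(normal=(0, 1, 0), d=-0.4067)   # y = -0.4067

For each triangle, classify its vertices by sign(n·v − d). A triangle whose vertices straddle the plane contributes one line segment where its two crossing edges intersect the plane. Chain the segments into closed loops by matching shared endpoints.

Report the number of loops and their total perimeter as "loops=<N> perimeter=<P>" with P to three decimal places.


Straddling triangles (6 of 12):
  (v5,v0,v6) [++-] → (-0.234811, -0.4067, 0)–(-0.945189, -0.4067, 0)  len=0.7104
  (v5,v6,v2) [+-+] → (-0.945189, -0.4067, 0)–(-0.234811, -0.4067, 1.7037)  len=1.8459
  (v6,v0,v7) [-+-] → (-0.234811, -0.4067, 0)–(0.234811, -0.4067, 0)  len=0.4696
  (v6,v7,v2) [--+] → (0.234811, -0.4067, 1.7037)–(-0.234811, -0.4067, 1.7037)  len=0.4696
  (v7,v0,v1) [-++] → (0.234811, -0.4067, 0)–(0.945189, -0.4067, 0)  len=0.7104
  (v7,v1,v2) [-++] → (0.945189, -0.4067, 0)–(0.234811, -0.4067, 1.7037)  len=1.8459

Chained into 1 loop(s):
  loop 1: 6 segments, perimeter = 6.0517
Total perimeter = 6.052

loops=1 perimeter=6.052


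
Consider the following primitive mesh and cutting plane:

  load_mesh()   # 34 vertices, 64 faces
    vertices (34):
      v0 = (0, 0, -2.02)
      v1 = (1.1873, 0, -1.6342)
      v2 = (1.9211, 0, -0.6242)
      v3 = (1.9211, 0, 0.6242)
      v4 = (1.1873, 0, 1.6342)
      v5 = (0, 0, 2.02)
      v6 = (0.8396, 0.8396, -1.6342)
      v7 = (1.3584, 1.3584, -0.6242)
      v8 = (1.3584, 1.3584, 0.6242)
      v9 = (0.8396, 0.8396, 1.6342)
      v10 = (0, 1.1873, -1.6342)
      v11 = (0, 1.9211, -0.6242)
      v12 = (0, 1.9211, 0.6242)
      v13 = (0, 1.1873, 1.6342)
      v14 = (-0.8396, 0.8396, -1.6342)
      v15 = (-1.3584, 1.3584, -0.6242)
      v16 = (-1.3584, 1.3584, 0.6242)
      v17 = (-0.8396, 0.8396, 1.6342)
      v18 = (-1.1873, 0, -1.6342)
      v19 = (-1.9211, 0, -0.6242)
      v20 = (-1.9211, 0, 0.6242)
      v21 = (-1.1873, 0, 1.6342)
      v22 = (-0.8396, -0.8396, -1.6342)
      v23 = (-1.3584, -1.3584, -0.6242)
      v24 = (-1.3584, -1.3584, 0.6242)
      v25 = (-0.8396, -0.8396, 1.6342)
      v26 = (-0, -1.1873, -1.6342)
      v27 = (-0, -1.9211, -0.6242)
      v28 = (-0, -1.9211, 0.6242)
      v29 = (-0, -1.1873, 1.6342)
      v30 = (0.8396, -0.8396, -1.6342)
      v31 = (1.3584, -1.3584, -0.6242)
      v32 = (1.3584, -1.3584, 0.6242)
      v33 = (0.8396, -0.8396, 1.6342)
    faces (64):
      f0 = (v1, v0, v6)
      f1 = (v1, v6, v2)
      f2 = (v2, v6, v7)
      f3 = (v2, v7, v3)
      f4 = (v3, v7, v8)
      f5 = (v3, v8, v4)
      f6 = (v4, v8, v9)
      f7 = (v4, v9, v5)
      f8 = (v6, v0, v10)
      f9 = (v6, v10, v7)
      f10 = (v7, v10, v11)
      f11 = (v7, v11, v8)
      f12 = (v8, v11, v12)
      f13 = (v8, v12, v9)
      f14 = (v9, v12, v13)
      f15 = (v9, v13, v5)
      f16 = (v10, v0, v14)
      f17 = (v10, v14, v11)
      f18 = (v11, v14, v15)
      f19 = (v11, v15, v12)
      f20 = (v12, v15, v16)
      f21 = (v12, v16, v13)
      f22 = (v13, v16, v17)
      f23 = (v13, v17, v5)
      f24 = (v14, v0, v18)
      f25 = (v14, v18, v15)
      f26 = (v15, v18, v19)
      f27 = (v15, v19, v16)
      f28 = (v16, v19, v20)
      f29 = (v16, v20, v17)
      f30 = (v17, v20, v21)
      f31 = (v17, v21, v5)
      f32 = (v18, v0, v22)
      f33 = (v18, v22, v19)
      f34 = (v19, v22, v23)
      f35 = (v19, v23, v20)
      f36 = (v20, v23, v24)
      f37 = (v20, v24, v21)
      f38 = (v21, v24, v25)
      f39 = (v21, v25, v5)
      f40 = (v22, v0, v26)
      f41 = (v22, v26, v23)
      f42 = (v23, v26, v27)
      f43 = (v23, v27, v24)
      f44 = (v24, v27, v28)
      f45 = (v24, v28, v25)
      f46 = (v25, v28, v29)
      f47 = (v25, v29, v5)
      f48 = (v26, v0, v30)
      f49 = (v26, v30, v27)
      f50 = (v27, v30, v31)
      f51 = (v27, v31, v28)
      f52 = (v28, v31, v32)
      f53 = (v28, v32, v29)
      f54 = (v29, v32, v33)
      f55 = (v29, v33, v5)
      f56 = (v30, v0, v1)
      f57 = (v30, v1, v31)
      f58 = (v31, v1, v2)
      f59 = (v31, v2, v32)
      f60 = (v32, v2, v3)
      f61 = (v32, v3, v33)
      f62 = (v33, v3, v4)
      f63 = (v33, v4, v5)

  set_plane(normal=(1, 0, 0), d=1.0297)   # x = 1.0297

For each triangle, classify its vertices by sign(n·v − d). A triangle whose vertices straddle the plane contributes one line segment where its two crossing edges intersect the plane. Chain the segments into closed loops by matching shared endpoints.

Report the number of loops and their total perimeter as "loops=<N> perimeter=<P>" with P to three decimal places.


loops=1 perimeter=10.185

Straddling triangles (20 of 64):
  (v1,v0,v6) [+--] → (1.0297, 0, -1.68541)–(1.0297, 0.380561, -1.6342)  len=0.3840
  (v1,v6,v2) [+-+] → (1.0297, 0.380561, -1.6342)–(1.0297, 0.69202, -1.45667)  len=0.3585
  (v2,v6,v7) [+-+] → (1.0297, 0.69202, -1.45667)–(1.0297, 1.0297, -1.26411)  len=0.3887
  (v4,v8,v9) [++-] → (1.0297, 1.0297, 1.26411)–(1.0297, 0.380561, 1.6342)  len=0.7472
  (v4,v9,v5) [+--] → (1.0297, 0.380561, 1.6342)–(1.0297, 0, 1.68541)  len=0.3840
  (v6,v10,v7) [--+] → (1.0297, 1.317, -0.868596)–(1.0297, 1.0297, -1.26411)  len=0.4888
  (v7,v10,v11) [+--] → (1.0297, 1.317, -0.868596)–(1.0297, 1.49456, -0.6242)  len=0.3021
  (v7,v11,v8) [+-+] → (1.0297, 1.49456, -0.6242)–(1.0297, 1.49456, 0.322117)  len=0.9463
  (v8,v11,v12) [+--] → (1.0297, 1.49456, 0.322117)–(1.0297, 1.49456, 0.6242)  len=0.3021
  (v8,v12,v9) [+--] → (1.0297, 1.49456, 0.6242)–(1.0297, 1.0297, 1.26411)  len=0.7909
  (v27,v30,v31) [--+] → (1.0297, -1.0297, -1.26411)–(1.0297, -1.49456, -0.6242)  len=0.7909
  (v27,v31,v28) [-+-] → (1.0297, -1.49456, -0.6242)–(1.0297, -1.49456, -0.322117)  len=0.3021
  (v28,v31,v32) [-++] → (1.0297, -1.49456, -0.322117)–(1.0297, -1.49456, 0.6242)  len=0.9463
  (v28,v32,v29) [-+-] → (1.0297, -1.49456, 0.6242)–(1.0297, -1.317, 0.868596)  len=0.3021
  (v29,v32,v33) [-+-] → (1.0297, -1.317, 0.868596)–(1.0297, -1.0297, 1.26411)  len=0.4888
  (v30,v0,v1) [--+] → (1.0297, 0, -1.68541)–(1.0297, -0.380561, -1.6342)  len=0.3840
  (v30,v1,v31) [-++] → (1.0297, -0.380561, -1.6342)–(1.0297, -1.0297, -1.26411)  len=0.7472
  (v32,v3,v33) [++-] → (1.0297, -0.69202, 1.45667)–(1.0297, -1.0297, 1.26411)  len=0.3887
  (v33,v3,v4) [-++] → (1.0297, -0.69202, 1.45667)–(1.0297, -0.380561, 1.6342)  len=0.3585
  (v33,v4,v5) [-+-] → (1.0297, -0.380561, 1.6342)–(1.0297, 0, 1.68541)  len=0.3840

Chained into 1 loop(s):
  loop 1: 20 segments, perimeter = 10.1854
Total perimeter = 10.185
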